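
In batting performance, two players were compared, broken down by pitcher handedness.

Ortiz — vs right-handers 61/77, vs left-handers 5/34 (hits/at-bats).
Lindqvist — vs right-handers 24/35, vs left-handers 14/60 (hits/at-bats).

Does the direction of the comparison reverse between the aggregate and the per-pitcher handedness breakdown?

Vs right-handers: Ortiz 61/77 = 79.2%, Lindqvist 24/35 = 68.6% → Ortiz
Vs left-handers: Ortiz 5/34 = 14.7%, Lindqvist 14/60 = 23.3% → Lindqvist
Overall: Ortiz 66/111 = 59.5%, Lindqvist 38/95 = 40.0% → Ortiz
Neither sweeps: Ortiz wins 1 of 2 groups, Lindqvist wins 1. Ortiz wins overall but not every group — no Simpson reversal.

No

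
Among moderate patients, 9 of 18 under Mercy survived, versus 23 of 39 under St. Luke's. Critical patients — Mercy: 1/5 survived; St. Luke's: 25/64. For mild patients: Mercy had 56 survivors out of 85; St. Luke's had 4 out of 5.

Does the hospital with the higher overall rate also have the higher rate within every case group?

Moderate: Mercy 9/18 = 50.0%, St. Luke's 23/39 = 59.0% → St. Luke's
Critical: Mercy 1/5 = 20.0%, St. Luke's 25/64 = 39.1% → St. Luke's
Mild: Mercy 56/85 = 65.9%, St. Luke's 4/5 = 80.0% → St. Luke's
Overall: Mercy 66/108 = 61.1%, St. Luke's 52/108 = 48.1% → Mercy
St. Luke's wins each case group but Mercy wins overall — the comparison reverses. St. Luke's's patients skew toward critical, which has a lower base rate.

No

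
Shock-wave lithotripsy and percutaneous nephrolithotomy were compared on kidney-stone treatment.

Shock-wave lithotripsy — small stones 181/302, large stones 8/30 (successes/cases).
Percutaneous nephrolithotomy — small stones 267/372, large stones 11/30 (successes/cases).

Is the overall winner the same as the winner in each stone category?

Yes

Small stones: shock-wave lithotripsy 181/302 = 59.9%, percutaneous nephrolithotomy 267/372 = 71.8% → percutaneous nephrolithotomy
Large stones: shock-wave lithotripsy 8/30 = 26.7%, percutaneous nephrolithotomy 11/30 = 36.7% → percutaneous nephrolithotomy
Overall: shock-wave lithotripsy 189/332 = 56.9%, percutaneous nephrolithotomy 278/402 = 69.2% → percutaneous nephrolithotomy
Percutaneous nephrolithotomy wins overall and in every stone group — no reversal.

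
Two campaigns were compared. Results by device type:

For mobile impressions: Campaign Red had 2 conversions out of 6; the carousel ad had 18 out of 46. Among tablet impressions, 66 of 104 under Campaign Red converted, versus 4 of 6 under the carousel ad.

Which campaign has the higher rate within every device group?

the carousel ad

Mobile: Campaign Red 2/6 = 33.3%, the carousel ad 18/46 = 39.1% → the carousel ad
Tablet: Campaign Red 66/104 = 63.5%, the carousel ad 4/6 = 66.7% → the carousel ad
The carousel ad has the higher rate in both groups.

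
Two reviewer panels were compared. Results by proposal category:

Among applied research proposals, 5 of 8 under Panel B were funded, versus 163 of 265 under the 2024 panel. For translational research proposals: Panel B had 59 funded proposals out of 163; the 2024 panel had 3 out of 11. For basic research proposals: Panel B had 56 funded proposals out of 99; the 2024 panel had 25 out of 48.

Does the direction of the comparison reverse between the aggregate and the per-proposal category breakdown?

Applied research: Panel B 5/8 = 62.5%, the 2024 panel 163/265 = 61.5% → Panel B
Translational research: Panel B 59/163 = 36.2%, the 2024 panel 3/11 = 27.3% → Panel B
Basic research: Panel B 56/99 = 56.6%, the 2024 panel 25/48 = 52.1% → Panel B
Overall: Panel B 120/270 = 44.4%, the 2024 panel 191/324 = 59.0% → the 2024 panel
Panel B wins each proposal group but the 2024 panel wins overall — the comparison reverses. Panel B's proposals skew toward translational research, which has a lower base rate.

Yes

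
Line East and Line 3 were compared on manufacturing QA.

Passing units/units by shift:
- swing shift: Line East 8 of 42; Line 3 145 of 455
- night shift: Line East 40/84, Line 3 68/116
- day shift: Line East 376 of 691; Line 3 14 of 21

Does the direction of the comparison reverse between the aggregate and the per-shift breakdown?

Yes

Swing shift: Line East 8/42 = 19.0%, Line 3 145/455 = 31.9% → Line 3
Night shift: Line East 40/84 = 47.6%, Line 3 68/116 = 58.6% → Line 3
Day shift: Line East 376/691 = 54.4%, Line 3 14/21 = 66.7% → Line 3
Overall: Line East 424/817 = 51.9%, Line 3 227/592 = 38.3% → Line East
Line 3 wins each shift group but Line East wins overall — the comparison reverses. Line 3's units skew toward swing shift, which has a lower base rate.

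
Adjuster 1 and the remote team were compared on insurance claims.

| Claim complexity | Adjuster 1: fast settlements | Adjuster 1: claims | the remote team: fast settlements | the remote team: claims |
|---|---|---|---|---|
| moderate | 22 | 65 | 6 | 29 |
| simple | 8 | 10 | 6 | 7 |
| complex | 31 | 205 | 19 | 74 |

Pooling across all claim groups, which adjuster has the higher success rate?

the remote team

Moderate: Adjuster 1 22/65 = 33.8%, the remote team 6/29 = 20.7% → Adjuster 1
Simple: Adjuster 1 8/10 = 80.0%, the remote team 6/7 = 85.7% → the remote team
Complex: Adjuster 1 31/205 = 15.1%, the remote team 19/74 = 25.7% → the remote team
Overall: Adjuster 1 61/280 = 21.8%, the remote team 31/110 = 28.2% → the remote team
(Neither sweeps every claim group, but the remote team has the higher pooled rate.)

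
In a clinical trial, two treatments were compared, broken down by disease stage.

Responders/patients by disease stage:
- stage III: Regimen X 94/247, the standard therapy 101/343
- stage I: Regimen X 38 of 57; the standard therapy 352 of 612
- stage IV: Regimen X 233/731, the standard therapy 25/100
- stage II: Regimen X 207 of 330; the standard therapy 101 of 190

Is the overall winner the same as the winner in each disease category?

Stage III: Regimen X 94/247 = 38.1%, the standard therapy 101/343 = 29.4% → Regimen X
Stage I: Regimen X 38/57 = 66.7%, the standard therapy 352/612 = 57.5% → Regimen X
Stage IV: Regimen X 233/731 = 31.9%, the standard therapy 25/100 = 25.0% → Regimen X
Stage II: Regimen X 207/330 = 62.7%, the standard therapy 101/190 = 53.2% → Regimen X
Overall: Regimen X 572/1365 = 41.9%, the standard therapy 579/1245 = 46.5% → the standard therapy
Regimen X wins each disease group but the standard therapy wins overall — the comparison reverses. Regimen X's patients skew toward stage IV, which has a lower base rate.

No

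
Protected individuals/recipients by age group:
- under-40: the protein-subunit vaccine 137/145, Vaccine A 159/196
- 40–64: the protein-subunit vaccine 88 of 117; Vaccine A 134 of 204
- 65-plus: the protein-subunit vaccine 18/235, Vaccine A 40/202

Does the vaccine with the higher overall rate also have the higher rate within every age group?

Under-40: the protein-subunit vaccine 137/145 = 94.5%, Vaccine A 159/196 = 81.1% → the protein-subunit vaccine
40–64: the protein-subunit vaccine 88/117 = 75.2%, Vaccine A 134/204 = 65.7% → the protein-subunit vaccine
65-plus: the protein-subunit vaccine 18/235 = 7.7%, Vaccine A 40/202 = 19.8% → Vaccine A
Overall: the protein-subunit vaccine 243/497 = 48.9%, Vaccine A 333/602 = 55.3% → Vaccine A
Neither sweeps: the protein-subunit vaccine wins 2 of 3 groups, Vaccine A wins 1. Vaccine A wins overall but not every group — no Simpson reversal.

No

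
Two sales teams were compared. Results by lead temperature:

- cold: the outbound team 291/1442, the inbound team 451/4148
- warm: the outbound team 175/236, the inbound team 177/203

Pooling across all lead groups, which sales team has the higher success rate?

the outbound team

Cold: the outbound team 291/1442 = 20.2%, the inbound team 451/4148 = 10.9% → the outbound team
Warm: the outbound team 175/236 = 74.2%, the inbound team 177/203 = 87.2% → the inbound team
Overall: the outbound team 466/1678 = 27.8%, the inbound team 628/4351 = 14.4% → the outbound team
(Neither sweeps every lead group, but the outbound team has the higher pooled rate.)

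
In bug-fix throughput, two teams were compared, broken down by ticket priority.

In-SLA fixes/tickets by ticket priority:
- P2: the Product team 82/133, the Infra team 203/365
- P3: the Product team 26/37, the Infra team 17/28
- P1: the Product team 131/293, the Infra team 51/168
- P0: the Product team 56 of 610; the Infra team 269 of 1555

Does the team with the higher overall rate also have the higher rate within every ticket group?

No

P2: the Product team 82/133 = 61.7%, the Infra team 203/365 = 55.6% → the Product team
P3: the Product team 26/37 = 70.3%, the Infra team 17/28 = 60.7% → the Product team
P1: the Product team 131/293 = 44.7%, the Infra team 51/168 = 30.4% → the Product team
P0: the Product team 56/610 = 9.2%, the Infra team 269/1555 = 17.3% → the Infra team
Overall: the Product team 295/1073 = 27.5%, the Infra team 540/2116 = 25.5% → the Product team
Neither sweeps: the Product team wins 3 of 4 groups, the Infra team wins 1. The Product team wins overall but not every group — no Simpson reversal.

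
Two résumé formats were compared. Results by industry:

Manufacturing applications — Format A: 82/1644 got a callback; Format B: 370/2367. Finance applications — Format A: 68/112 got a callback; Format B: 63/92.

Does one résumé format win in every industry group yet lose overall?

No

Manufacturing: Format A 82/1644 = 5.0%, Format B 370/2367 = 15.6% → Format B
Finance: Format A 68/112 = 60.7%, Format B 63/92 = 68.5% → Format B
Overall: Format A 150/1756 = 8.5%, Format B 433/2459 = 17.6% → Format B
Format B wins overall and in every industry group — no reversal.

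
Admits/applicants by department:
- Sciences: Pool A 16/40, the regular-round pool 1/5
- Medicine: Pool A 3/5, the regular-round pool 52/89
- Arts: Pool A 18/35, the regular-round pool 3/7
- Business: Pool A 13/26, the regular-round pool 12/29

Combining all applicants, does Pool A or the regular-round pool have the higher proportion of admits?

Sciences: Pool A 16/40 = 40.0%, the regular-round pool 1/5 = 20.0% → Pool A
Medicine: Pool A 3/5 = 60.0%, the regular-round pool 52/89 = 58.4% → Pool A
Arts: Pool A 18/35 = 51.4%, the regular-round pool 3/7 = 42.9% → Pool A
Business: Pool A 13/26 = 50.0%, the regular-round pool 12/29 = 41.4% → Pool A
Overall: Pool A 50/106 = 47.2%, the regular-round pool 68/130 = 52.3% → the regular-round pool
(Pool A wins every department group but the regular-round pool wins overall — Pool A's applicants skew toward the low-rate Sciences group.)

the regular-round pool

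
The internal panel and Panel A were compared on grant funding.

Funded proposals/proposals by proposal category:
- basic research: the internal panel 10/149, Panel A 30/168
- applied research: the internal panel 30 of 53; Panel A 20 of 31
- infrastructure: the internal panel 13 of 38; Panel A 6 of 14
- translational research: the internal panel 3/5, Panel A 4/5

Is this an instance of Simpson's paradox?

Basic research: the internal panel 10/149 = 6.7%, Panel A 30/168 = 17.9% → Panel A
Applied research: the internal panel 30/53 = 56.6%, Panel A 20/31 = 64.5% → Panel A
Infrastructure: the internal panel 13/38 = 34.2%, Panel A 6/14 = 42.9% → Panel A
Translational research: the internal panel 3/5 = 60.0%, Panel A 4/5 = 80.0% → Panel A
Overall: the internal panel 56/245 = 22.9%, Panel A 60/218 = 27.5% → Panel A
Panel A wins overall and in every proposal group — no reversal.

No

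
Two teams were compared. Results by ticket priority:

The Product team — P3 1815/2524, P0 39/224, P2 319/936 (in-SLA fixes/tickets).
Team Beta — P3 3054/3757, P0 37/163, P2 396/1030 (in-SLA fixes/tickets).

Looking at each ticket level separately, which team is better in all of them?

P3: the Product team 1815/2524 = 71.9%, Team Beta 3054/3757 = 81.3% → Team Beta
P0: the Product team 39/224 = 17.4%, Team Beta 37/163 = 22.7% → Team Beta
P2: the Product team 319/936 = 34.1%, Team Beta 396/1030 = 38.4% → Team Beta
Team Beta has the higher rate in all 3 groups.

Team Beta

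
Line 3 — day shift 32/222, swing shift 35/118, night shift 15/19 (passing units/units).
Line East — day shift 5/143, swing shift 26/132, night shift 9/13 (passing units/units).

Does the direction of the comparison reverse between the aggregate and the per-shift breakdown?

No

Day shift: Line 3 32/222 = 14.4%, Line East 5/143 = 3.5% → Line 3
Swing shift: Line 3 35/118 = 29.7%, Line East 26/132 = 19.7% → Line 3
Night shift: Line 3 15/19 = 78.9%, Line East 9/13 = 69.2% → Line 3
Overall: Line 3 82/359 = 22.8%, Line East 40/288 = 13.9% → Line 3
Line 3 wins overall and in every shift group — no reversal.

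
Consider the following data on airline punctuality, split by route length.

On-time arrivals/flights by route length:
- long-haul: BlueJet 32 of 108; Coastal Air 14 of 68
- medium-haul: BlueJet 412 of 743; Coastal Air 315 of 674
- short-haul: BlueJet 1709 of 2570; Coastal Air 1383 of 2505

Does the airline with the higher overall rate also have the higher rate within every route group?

Yes

Long-haul: BlueJet 32/108 = 29.6%, Coastal Air 14/68 = 20.6% → BlueJet
Medium-haul: BlueJet 412/743 = 55.5%, Coastal Air 315/674 = 46.7% → BlueJet
Short-haul: BlueJet 1709/2570 = 66.5%, Coastal Air 1383/2505 = 55.2% → BlueJet
Overall: BlueJet 2153/3421 = 62.9%, Coastal Air 1712/3247 = 52.7% → BlueJet
BlueJet wins overall and in every route group — no reversal.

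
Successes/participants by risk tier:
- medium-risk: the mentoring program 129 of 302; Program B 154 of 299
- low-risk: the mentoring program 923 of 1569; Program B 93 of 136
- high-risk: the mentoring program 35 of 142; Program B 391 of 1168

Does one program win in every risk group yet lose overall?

Medium-risk: the mentoring program 129/302 = 42.7%, Program B 154/299 = 51.5% → Program B
Low-risk: the mentoring program 923/1569 = 58.8%, Program B 93/136 = 68.4% → Program B
High-risk: the mentoring program 35/142 = 24.6%, Program B 391/1168 = 33.5% → Program B
Overall: the mentoring program 1087/2013 = 54.0%, Program B 638/1603 = 39.8% → the mentoring program
Program B wins each risk group but the mentoring program wins overall — the comparison reverses. Program B's participants skew toward high-risk, which has a lower base rate.

Yes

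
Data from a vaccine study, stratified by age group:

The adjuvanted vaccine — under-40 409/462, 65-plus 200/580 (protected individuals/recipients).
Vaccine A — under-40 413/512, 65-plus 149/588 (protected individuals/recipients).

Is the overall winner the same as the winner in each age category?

Under-40: the adjuvanted vaccine 409/462 = 88.5%, Vaccine A 413/512 = 80.7% → the adjuvanted vaccine
65-plus: the adjuvanted vaccine 200/580 = 34.5%, Vaccine A 149/588 = 25.3% → the adjuvanted vaccine
Overall: the adjuvanted vaccine 609/1042 = 58.4%, Vaccine A 562/1100 = 51.1% → the adjuvanted vaccine
The adjuvanted vaccine wins overall and in every age group — no reversal.

Yes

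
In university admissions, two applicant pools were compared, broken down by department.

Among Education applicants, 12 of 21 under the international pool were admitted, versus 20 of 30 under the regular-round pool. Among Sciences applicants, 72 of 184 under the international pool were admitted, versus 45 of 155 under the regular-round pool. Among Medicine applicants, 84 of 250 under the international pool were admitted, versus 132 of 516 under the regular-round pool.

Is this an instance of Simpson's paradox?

No

Education: the international pool 12/21 = 57.1%, the regular-round pool 20/30 = 66.7% → the regular-round pool
Sciences: the international pool 72/184 = 39.1%, the regular-round pool 45/155 = 29.0% → the international pool
Medicine: the international pool 84/250 = 33.6%, the regular-round pool 132/516 = 25.6% → the international pool
Overall: the international pool 168/455 = 36.9%, the regular-round pool 197/701 = 28.1% → the international pool
Neither sweeps: the international pool wins 2 of 3 groups, the regular-round pool wins 1. The international pool wins overall but not every group — no Simpson reversal.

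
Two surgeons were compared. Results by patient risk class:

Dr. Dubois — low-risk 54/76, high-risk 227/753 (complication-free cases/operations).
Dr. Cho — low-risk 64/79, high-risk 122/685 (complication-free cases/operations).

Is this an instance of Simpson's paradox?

No

Low-risk: Dr. Dubois 54/76 = 71.1%, Dr. Cho 64/79 = 81.0% → Dr. Cho
High-risk: Dr. Dubois 227/753 = 30.1%, Dr. Cho 122/685 = 17.8% → Dr. Dubois
Overall: Dr. Dubois 281/829 = 33.9%, Dr. Cho 186/764 = 24.3% → Dr. Dubois
Neither sweeps: Dr. Dubois wins 1 of 2 groups, Dr. Cho wins 1. Dr. Dubois wins overall but not every group — no Simpson reversal.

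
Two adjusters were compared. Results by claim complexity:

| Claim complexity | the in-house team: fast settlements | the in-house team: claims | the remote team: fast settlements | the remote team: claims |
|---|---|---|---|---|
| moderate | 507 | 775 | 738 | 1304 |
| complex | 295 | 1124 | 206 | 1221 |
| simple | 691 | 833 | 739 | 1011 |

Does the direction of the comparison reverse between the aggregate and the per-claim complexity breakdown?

Moderate: the in-house team 507/775 = 65.4%, the remote team 738/1304 = 56.6% → the in-house team
Complex: the in-house team 295/1124 = 26.2%, the remote team 206/1221 = 16.9% → the in-house team
Simple: the in-house team 691/833 = 83.0%, the remote team 739/1011 = 73.1% → the in-house team
Overall: the in-house team 1493/2732 = 54.6%, the remote team 1683/3536 = 47.6% → the in-house team
The in-house team wins overall and in every claim group — no reversal.

No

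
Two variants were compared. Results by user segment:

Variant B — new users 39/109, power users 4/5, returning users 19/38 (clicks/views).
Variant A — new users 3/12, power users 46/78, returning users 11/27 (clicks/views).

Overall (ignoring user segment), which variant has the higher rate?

Variant A

New users: Variant B 39/109 = 35.8%, Variant A 3/12 = 25.0% → Variant B
Power users: Variant B 4/5 = 80.0%, Variant A 46/78 = 59.0% → Variant B
Returning users: Variant B 19/38 = 50.0%, Variant A 11/27 = 40.7% → Variant B
Overall: Variant B 62/152 = 40.8%, Variant A 60/117 = 51.3% → Variant A
(Variant B wins every user group but Variant A wins overall — Variant B's views skew toward the low-rate new users group.)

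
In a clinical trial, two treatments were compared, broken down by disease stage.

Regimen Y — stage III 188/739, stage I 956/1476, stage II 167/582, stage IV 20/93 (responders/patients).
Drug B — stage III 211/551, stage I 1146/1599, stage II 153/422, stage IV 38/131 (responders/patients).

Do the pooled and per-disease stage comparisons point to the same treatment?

Yes

Stage III: Regimen Y 188/739 = 25.4%, Drug B 211/551 = 38.3% → Drug B
Stage I: Regimen Y 956/1476 = 64.8%, Drug B 1146/1599 = 71.7% → Drug B
Stage II: Regimen Y 167/582 = 28.7%, Drug B 153/422 = 36.3% → Drug B
Stage IV: Regimen Y 20/93 = 21.5%, Drug B 38/131 = 29.0% → Drug B
Overall: Regimen Y 1331/2890 = 46.1%, Drug B 1548/2703 = 57.3% → Drug B
Drug B wins overall and in every disease group — no reversal.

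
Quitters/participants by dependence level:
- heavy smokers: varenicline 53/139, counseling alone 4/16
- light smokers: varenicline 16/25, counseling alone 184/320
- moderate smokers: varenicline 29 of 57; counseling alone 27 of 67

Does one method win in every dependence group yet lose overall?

Heavy smokers: varenicline 53/139 = 38.1%, counseling alone 4/16 = 25.0% → varenicline
Light smokers: varenicline 16/25 = 64.0%, counseling alone 184/320 = 57.5% → varenicline
Moderate smokers: varenicline 29/57 = 50.9%, counseling alone 27/67 = 40.3% → varenicline
Overall: varenicline 98/221 = 44.3%, counseling alone 215/403 = 53.3% → counseling alone
Varenicline wins each dependence group but counseling alone wins overall — the comparison reverses. Varenicline's participants skew toward heavy smokers, which has a lower base rate.

Yes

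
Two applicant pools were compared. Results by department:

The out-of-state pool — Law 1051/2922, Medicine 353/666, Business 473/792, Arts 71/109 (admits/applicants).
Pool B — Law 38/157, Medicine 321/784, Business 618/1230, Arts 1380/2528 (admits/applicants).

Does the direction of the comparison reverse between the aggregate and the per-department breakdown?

Law: the out-of-state pool 1051/2922 = 36.0%, Pool B 38/157 = 24.2% → the out-of-state pool
Medicine: the out-of-state pool 353/666 = 53.0%, Pool B 321/784 = 40.9% → the out-of-state pool
Business: the out-of-state pool 473/792 = 59.7%, Pool B 618/1230 = 50.2% → the out-of-state pool
Arts: the out-of-state pool 71/109 = 65.1%, Pool B 1380/2528 = 54.6% → the out-of-state pool
Overall: the out-of-state pool 1948/4489 = 43.4%, Pool B 2357/4699 = 50.2% → Pool B
The out-of-state pool wins each department group but Pool B wins overall — the comparison reverses. The out-of-state pool's applicants skew toward Law, which has a lower base rate.

Yes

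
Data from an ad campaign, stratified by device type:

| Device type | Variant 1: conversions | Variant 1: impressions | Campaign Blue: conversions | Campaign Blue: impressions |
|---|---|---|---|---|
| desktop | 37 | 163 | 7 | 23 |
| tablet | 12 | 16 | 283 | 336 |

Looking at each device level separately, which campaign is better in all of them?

Campaign Blue

Desktop: Variant 1 37/163 = 22.7%, Campaign Blue 7/23 = 30.4% → Campaign Blue
Tablet: Variant 1 12/16 = 75.0%, Campaign Blue 283/336 = 84.2% → Campaign Blue
Campaign Blue has the higher rate in both groups.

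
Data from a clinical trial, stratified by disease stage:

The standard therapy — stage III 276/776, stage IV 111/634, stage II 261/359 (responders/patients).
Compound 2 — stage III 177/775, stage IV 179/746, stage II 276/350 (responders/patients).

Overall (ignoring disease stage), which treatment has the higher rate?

the standard therapy

Stage III: the standard therapy 276/776 = 35.6%, Compound 2 177/775 = 22.8% → the standard therapy
Stage IV: the standard therapy 111/634 = 17.5%, Compound 2 179/746 = 24.0% → Compound 2
Stage II: the standard therapy 261/359 = 72.7%, Compound 2 276/350 = 78.9% → Compound 2
Overall: the standard therapy 648/1769 = 36.6%, Compound 2 632/1871 = 33.8% → the standard therapy
(Neither sweeps every disease group, but the standard therapy has the higher pooled rate.)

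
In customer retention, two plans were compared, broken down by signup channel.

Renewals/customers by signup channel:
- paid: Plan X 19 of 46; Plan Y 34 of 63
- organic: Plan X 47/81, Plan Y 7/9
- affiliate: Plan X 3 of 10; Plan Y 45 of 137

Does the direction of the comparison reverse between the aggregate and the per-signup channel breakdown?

Paid: Plan X 19/46 = 41.3%, Plan Y 34/63 = 54.0% → Plan Y
Organic: Plan X 47/81 = 58.0%, Plan Y 7/9 = 77.8% → Plan Y
Affiliate: Plan X 3/10 = 30.0%, Plan Y 45/137 = 32.8% → Plan Y
Overall: Plan X 69/137 = 50.4%, Plan Y 86/209 = 41.1% → Plan X
Plan Y wins each signup group but Plan X wins overall — the comparison reverses. Plan Y's customers skew toward affiliate, which has a lower base rate.

Yes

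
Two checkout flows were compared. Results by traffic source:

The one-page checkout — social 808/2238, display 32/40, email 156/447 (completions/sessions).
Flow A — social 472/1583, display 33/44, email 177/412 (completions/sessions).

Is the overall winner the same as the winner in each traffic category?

No

Social: the one-page checkout 808/2238 = 36.1%, Flow A 472/1583 = 29.8% → the one-page checkout
Display: the one-page checkout 32/40 = 80.0%, Flow A 33/44 = 75.0% → the one-page checkout
Email: the one-page checkout 156/447 = 34.9%, Flow A 177/412 = 43.0% → Flow A
Overall: the one-page checkout 996/2725 = 36.6%, Flow A 682/2039 = 33.4% → the one-page checkout
Neither sweeps: the one-page checkout wins 2 of 3 groups, Flow A wins 1. The one-page checkout wins overall but not every group — no Simpson reversal.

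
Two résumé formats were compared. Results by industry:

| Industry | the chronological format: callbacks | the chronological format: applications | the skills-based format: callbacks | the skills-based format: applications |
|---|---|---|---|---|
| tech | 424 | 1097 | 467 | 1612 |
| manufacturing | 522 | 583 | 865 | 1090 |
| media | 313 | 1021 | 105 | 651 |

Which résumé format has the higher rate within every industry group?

the chronological format

Tech: the chronological format 424/1097 = 38.7%, the skills-based format 467/1612 = 29.0% → the chronological format
Manufacturing: the chronological format 522/583 = 89.5%, the skills-based format 865/1090 = 79.4% → the chronological format
Media: the chronological format 313/1021 = 30.7%, the skills-based format 105/651 = 16.1% → the chronological format
The chronological format has the higher rate in all 3 groups.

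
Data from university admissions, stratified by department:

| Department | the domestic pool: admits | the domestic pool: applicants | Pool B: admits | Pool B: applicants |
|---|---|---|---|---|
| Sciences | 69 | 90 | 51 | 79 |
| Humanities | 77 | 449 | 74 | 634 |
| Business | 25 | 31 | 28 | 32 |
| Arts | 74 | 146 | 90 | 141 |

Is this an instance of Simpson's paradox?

Sciences: the domestic pool 69/90 = 76.7%, Pool B 51/79 = 64.6% → the domestic pool
Humanities: the domestic pool 77/449 = 17.1%, Pool B 74/634 = 11.7% → the domestic pool
Business: the domestic pool 25/31 = 80.6%, Pool B 28/32 = 87.5% → Pool B
Arts: the domestic pool 74/146 = 50.7%, Pool B 90/141 = 63.8% → Pool B
Overall: the domestic pool 245/716 = 34.2%, Pool B 243/886 = 27.4% → the domestic pool
Neither sweeps: the domestic pool wins 2 of 4 groups, Pool B wins 2. The domestic pool wins overall but not every group — no Simpson reversal.

No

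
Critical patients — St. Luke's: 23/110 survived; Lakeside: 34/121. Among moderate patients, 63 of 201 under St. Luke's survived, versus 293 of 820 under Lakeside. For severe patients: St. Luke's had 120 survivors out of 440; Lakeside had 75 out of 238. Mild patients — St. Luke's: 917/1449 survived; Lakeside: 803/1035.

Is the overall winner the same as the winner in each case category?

Critical: St. Luke's 23/110 = 20.9%, Lakeside 34/121 = 28.1% → Lakeside
Moderate: St. Luke's 63/201 = 31.3%, Lakeside 293/820 = 35.7% → Lakeside
Severe: St. Luke's 120/440 = 27.3%, Lakeside 75/238 = 31.5% → Lakeside
Mild: St. Luke's 917/1449 = 63.3%, Lakeside 803/1035 = 77.6% → Lakeside
Overall: St. Luke's 1123/2200 = 51.0%, Lakeside 1205/2214 = 54.4% → Lakeside
Lakeside wins overall and in every case group — no reversal.

Yes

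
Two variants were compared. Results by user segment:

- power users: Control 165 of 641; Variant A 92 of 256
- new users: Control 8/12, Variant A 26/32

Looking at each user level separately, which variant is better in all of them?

Power users: Control 165/641 = 25.7%, Variant A 92/256 = 35.9% → Variant A
New users: Control 8/12 = 66.7%, Variant A 26/32 = 81.2% → Variant A
Variant A has the higher rate in both groups.

Variant A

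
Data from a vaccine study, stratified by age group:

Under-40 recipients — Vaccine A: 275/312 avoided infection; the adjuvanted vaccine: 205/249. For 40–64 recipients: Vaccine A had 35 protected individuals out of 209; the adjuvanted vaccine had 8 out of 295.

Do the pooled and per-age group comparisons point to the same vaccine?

Under-40: Vaccine A 275/312 = 88.1%, the adjuvanted vaccine 205/249 = 82.3% → Vaccine A
40–64: Vaccine A 35/209 = 16.7%, the adjuvanted vaccine 8/295 = 2.7% → Vaccine A
Overall: Vaccine A 310/521 = 59.5%, the adjuvanted vaccine 213/544 = 39.2% → Vaccine A
Vaccine A wins overall and in every age group — no reversal.

Yes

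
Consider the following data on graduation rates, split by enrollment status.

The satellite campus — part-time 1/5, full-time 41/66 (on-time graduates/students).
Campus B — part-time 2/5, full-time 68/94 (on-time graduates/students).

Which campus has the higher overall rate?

Campus B

Part-time: the satellite campus 1/5 = 20.0%, Campus B 2/5 = 40.0% → Campus B
Full-time: the satellite campus 41/66 = 62.1%, Campus B 68/94 = 72.3% → Campus B
Overall: the satellite campus 42/71 = 59.2%, Campus B 70/99 = 70.7% → Campus B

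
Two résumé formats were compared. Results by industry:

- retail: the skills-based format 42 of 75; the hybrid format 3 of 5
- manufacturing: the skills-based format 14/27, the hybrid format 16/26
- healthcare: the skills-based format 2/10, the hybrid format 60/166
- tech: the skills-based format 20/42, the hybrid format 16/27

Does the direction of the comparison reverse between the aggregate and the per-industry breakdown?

Yes

Retail: the skills-based format 42/75 = 56.0%, the hybrid format 3/5 = 60.0% → the hybrid format
Manufacturing: the skills-based format 14/27 = 51.9%, the hybrid format 16/26 = 61.5% → the hybrid format
Healthcare: the skills-based format 2/10 = 20.0%, the hybrid format 60/166 = 36.1% → the hybrid format
Tech: the skills-based format 20/42 = 47.6%, the hybrid format 16/27 = 59.3% → the hybrid format
Overall: the skills-based format 78/154 = 50.6%, the hybrid format 95/224 = 42.4% → the skills-based format
The hybrid format wins each industry group but the skills-based format wins overall — the comparison reverses. The hybrid format's applications skew toward healthcare, which has a lower base rate.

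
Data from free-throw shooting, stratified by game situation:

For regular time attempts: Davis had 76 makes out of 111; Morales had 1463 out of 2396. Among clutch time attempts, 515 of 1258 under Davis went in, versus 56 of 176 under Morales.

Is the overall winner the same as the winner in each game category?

Regular time: Davis 76/111 = 68.5%, Morales 1463/2396 = 61.1% → Davis
Clutch time: Davis 515/1258 = 40.9%, Morales 56/176 = 31.8% → Davis
Overall: Davis 591/1369 = 43.2%, Morales 1519/2572 = 59.1% → Morales
Davis wins each game group but Morales wins overall — the comparison reverses. Davis's attempts skew toward clutch time, which has a lower base rate.

No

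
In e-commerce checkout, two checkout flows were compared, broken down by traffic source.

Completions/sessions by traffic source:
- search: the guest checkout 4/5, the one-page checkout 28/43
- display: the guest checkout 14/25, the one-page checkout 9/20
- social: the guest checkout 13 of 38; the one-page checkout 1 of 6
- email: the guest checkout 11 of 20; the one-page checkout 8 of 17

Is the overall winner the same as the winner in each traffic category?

Search: the guest checkout 4/5 = 80.0%, the one-page checkout 28/43 = 65.1% → the guest checkout
Display: the guest checkout 14/25 = 56.0%, the one-page checkout 9/20 = 45.0% → the guest checkout
Social: the guest checkout 13/38 = 34.2%, the one-page checkout 1/6 = 16.7% → the guest checkout
Email: the guest checkout 11/20 = 55.0%, the one-page checkout 8/17 = 47.1% → the guest checkout
Overall: the guest checkout 42/88 = 47.7%, the one-page checkout 46/86 = 53.5% → the one-page checkout
The guest checkout wins each traffic group but the one-page checkout wins overall — the comparison reverses. The guest checkout's sessions skew toward social, which has a lower base rate.

No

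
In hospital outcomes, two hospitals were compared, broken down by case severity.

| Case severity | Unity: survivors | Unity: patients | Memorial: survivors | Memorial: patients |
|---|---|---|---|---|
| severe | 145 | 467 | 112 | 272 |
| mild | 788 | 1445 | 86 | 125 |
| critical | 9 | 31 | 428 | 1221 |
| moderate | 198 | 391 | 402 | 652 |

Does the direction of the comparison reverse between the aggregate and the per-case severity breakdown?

Yes

Severe: Unity 145/467 = 31.0%, Memorial 112/272 = 41.2% → Memorial
Mild: Unity 788/1445 = 54.5%, Memorial 86/125 = 68.8% → Memorial
Critical: Unity 9/31 = 29.0%, Memorial 428/1221 = 35.1% → Memorial
Moderate: Unity 198/391 = 50.6%, Memorial 402/652 = 61.7% → Memorial
Overall: Unity 1140/2334 = 48.8%, Memorial 1028/2270 = 45.3% → Unity
Memorial wins each case group but Unity wins overall — the comparison reverses. Memorial's patients skew toward critical, which has a lower base rate.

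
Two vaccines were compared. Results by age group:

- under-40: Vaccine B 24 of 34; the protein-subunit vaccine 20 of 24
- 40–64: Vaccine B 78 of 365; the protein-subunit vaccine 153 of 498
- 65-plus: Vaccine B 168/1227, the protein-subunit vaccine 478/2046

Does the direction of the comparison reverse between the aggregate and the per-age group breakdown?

No

Under-40: Vaccine B 24/34 = 70.6%, the protein-subunit vaccine 20/24 = 83.3% → the protein-subunit vaccine
40–64: Vaccine B 78/365 = 21.4%, the protein-subunit vaccine 153/498 = 30.7% → the protein-subunit vaccine
65-plus: Vaccine B 168/1227 = 13.7%, the protein-subunit vaccine 478/2046 = 23.4% → the protein-subunit vaccine
Overall: Vaccine B 270/1626 = 16.6%, the protein-subunit vaccine 651/2568 = 25.4% → the protein-subunit vaccine
The protein-subunit vaccine wins overall and in every age group — no reversal.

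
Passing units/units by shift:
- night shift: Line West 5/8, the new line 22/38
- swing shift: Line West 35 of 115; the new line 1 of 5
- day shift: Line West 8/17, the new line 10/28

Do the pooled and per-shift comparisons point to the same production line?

Night shift: Line West 5/8 = 62.5%, the new line 22/38 = 57.9% → Line West
Swing shift: Line West 35/115 = 30.4%, the new line 1/5 = 20.0% → Line West
Day shift: Line West 8/17 = 47.1%, the new line 10/28 = 35.7% → Line West
Overall: Line West 48/140 = 34.3%, the new line 33/71 = 46.5% → the new line
Line West wins each shift group but the new line wins overall — the comparison reverses. Line West's units skew toward swing shift, which has a lower base rate.

No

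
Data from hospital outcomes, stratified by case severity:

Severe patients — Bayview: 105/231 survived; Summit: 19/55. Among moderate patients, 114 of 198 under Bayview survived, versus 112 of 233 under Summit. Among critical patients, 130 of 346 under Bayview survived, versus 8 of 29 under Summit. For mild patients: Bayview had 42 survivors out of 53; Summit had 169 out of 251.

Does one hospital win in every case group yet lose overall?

Severe: Bayview 105/231 = 45.5%, Summit 19/55 = 34.5% → Bayview
Moderate: Bayview 114/198 = 57.6%, Summit 112/233 = 48.1% → Bayview
Critical: Bayview 130/346 = 37.6%, Summit 8/29 = 27.6% → Bayview
Mild: Bayview 42/53 = 79.2%, Summit 169/251 = 67.3% → Bayview
Overall: Bayview 391/828 = 47.2%, Summit 308/568 = 54.2% → Summit
Bayview wins each case group but Summit wins overall — the comparison reverses. Bayview's patients skew toward critical, which has a lower base rate.

Yes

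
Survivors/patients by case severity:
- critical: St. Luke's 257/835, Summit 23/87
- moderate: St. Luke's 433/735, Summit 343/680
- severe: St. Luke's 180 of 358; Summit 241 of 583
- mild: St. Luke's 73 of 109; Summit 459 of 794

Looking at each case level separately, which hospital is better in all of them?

St. Luke's

Critical: St. Luke's 257/835 = 30.8%, Summit 23/87 = 26.4% → St. Luke's
Moderate: St. Luke's 433/735 = 58.9%, Summit 343/680 = 50.4% → St. Luke's
Severe: St. Luke's 180/358 = 50.3%, Summit 241/583 = 41.3% → St. Luke's
Mild: St. Luke's 73/109 = 67.0%, Summit 459/794 = 57.8% → St. Luke's
St. Luke's has the higher rate in all 4 groups.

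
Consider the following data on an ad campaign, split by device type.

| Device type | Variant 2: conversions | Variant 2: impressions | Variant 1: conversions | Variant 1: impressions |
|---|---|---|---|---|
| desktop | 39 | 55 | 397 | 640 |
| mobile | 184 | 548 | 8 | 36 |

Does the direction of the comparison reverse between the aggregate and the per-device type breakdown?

Yes

Desktop: Variant 2 39/55 = 70.9%, Variant 1 397/640 = 62.0% → Variant 2
Mobile: Variant 2 184/548 = 33.6%, Variant 1 8/36 = 22.2% → Variant 2
Overall: Variant 2 223/603 = 37.0%, Variant 1 405/676 = 59.9% → Variant 1
Variant 2 wins each device group but Variant 1 wins overall — the comparison reverses. Variant 2's impressions skew toward mobile, which has a lower base rate.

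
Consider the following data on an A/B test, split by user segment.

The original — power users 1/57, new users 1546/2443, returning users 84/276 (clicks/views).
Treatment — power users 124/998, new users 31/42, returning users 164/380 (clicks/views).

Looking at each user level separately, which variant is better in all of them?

Power users: the original 1/57 = 1.8%, Treatment 124/998 = 12.4% → Treatment
New users: the original 1546/2443 = 63.3%, Treatment 31/42 = 73.8% → Treatment
Returning users: the original 84/276 = 30.4%, Treatment 164/380 = 43.2% → Treatment
Treatment has the higher rate in all 3 groups.

Treatment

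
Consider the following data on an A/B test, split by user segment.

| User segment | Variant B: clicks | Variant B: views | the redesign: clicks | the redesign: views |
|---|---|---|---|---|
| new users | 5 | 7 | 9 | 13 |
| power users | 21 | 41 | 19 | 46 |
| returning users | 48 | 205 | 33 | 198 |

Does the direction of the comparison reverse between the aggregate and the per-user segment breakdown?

No

New users: Variant B 5/7 = 71.4%, the redesign 9/13 = 69.2% → Variant B
Power users: Variant B 21/41 = 51.2%, the redesign 19/46 = 41.3% → Variant B
Returning users: Variant B 48/205 = 23.4%, the redesign 33/198 = 16.7% → Variant B
Overall: Variant B 74/253 = 29.2%, the redesign 61/257 = 23.7% → Variant B
Variant B wins overall and in every user group — no reversal.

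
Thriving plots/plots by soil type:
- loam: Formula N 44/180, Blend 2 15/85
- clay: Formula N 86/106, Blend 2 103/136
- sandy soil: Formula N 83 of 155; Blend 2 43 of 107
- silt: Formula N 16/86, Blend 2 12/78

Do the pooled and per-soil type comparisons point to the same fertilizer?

Yes

Loam: Formula N 44/180 = 24.4%, Blend 2 15/85 = 17.6% → Formula N
Clay: Formula N 86/106 = 81.1%, Blend 2 103/136 = 75.7% → Formula N
Sandy soil: Formula N 83/155 = 53.5%, Blend 2 43/107 = 40.2% → Formula N
Silt: Formula N 16/86 = 18.6%, Blend 2 12/78 = 15.4% → Formula N
Overall: Formula N 229/527 = 43.5%, Blend 2 173/406 = 42.6% → Formula N
Formula N wins overall and in every soil group — no reversal.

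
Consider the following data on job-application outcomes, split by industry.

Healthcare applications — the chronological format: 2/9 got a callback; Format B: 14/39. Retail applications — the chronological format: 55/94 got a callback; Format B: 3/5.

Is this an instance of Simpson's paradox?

Yes

Healthcare: the chronological format 2/9 = 22.2%, Format B 14/39 = 35.9% → Format B
Retail: the chronological format 55/94 = 58.5%, Format B 3/5 = 60.0% → Format B
Overall: the chronological format 57/103 = 55.3%, Format B 17/44 = 38.6% → the chronological format
Format B wins each industry group but the chronological format wins overall — the comparison reverses. Format B's applications skew toward healthcare, which has a lower base rate.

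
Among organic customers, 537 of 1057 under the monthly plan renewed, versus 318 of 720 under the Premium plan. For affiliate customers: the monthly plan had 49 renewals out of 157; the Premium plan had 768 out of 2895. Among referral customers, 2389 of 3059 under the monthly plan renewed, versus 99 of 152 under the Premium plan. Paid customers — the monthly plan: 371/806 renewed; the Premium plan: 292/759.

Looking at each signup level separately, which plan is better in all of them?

Organic: the monthly plan 537/1057 = 50.8%, the Premium plan 318/720 = 44.2% → the monthly plan
Affiliate: the monthly plan 49/157 = 31.2%, the Premium plan 768/2895 = 26.5% → the monthly plan
Referral: the monthly plan 2389/3059 = 78.1%, the Premium plan 99/152 = 65.1% → the monthly plan
Paid: the monthly plan 371/806 = 46.0%, the Premium plan 292/759 = 38.5% → the monthly plan
The monthly plan has the higher rate in all 4 groups.

the monthly plan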